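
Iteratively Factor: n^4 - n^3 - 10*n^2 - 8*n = (n + 1)*(n^3 - 2*n^2 - 8*n) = n*(n + 1)*(n^2 - 2*n - 8) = n*(n - 4)*(n + 1)*(n + 2)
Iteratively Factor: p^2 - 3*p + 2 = (p - 2)*(p - 1)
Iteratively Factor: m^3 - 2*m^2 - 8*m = (m)*(m^2 - 2*m - 8) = m*(m + 2)*(m - 4)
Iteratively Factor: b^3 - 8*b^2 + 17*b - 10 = (b - 1)*(b^2 - 7*b + 10) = (b - 5)*(b - 1)*(b - 2)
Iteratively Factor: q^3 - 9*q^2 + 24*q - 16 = (q - 4)*(q^2 - 5*q + 4) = (q - 4)^2*(q - 1)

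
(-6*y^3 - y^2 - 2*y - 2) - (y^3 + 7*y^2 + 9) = -7*y^3 - 8*y^2 - 2*y - 11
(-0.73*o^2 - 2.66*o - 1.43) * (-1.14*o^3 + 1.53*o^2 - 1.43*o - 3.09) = 0.8322*o^5 + 1.9155*o^4 - 1.3957*o^3 + 3.8716*o^2 + 10.2643*o + 4.4187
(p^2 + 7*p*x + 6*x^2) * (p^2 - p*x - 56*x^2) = p^4 + 6*p^3*x - 57*p^2*x^2 - 398*p*x^3 - 336*x^4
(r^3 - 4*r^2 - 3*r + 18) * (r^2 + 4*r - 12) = r^5 - 31*r^3 + 54*r^2 + 108*r - 216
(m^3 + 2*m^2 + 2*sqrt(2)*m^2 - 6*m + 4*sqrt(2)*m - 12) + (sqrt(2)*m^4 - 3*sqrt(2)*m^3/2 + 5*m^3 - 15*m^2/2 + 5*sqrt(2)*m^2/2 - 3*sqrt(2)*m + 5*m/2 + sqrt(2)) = sqrt(2)*m^4 - 3*sqrt(2)*m^3/2 + 6*m^3 - 11*m^2/2 + 9*sqrt(2)*m^2/2 - 7*m/2 + sqrt(2)*m - 12 + sqrt(2)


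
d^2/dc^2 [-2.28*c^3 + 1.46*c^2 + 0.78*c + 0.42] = 2.92 - 13.68*c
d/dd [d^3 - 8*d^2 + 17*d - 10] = 3*d^2 - 16*d + 17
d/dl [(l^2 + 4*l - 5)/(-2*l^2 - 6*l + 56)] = (l^2 + 46*l + 97)/(2*(l^4 + 6*l^3 - 47*l^2 - 168*l + 784))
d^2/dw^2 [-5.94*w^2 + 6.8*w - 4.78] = -11.8800000000000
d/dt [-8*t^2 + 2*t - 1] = 2 - 16*t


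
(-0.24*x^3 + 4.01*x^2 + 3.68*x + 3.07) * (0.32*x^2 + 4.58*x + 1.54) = -0.0768*x^5 + 0.184*x^4 + 19.1738*x^3 + 24.0122*x^2 + 19.7278*x + 4.7278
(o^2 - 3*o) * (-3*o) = -3*o^3 + 9*o^2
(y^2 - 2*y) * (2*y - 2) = 2*y^3 - 6*y^2 + 4*y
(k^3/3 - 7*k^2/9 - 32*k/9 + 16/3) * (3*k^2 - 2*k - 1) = k^5 - 3*k^4 - 85*k^3/9 + 215*k^2/9 - 64*k/9 - 16/3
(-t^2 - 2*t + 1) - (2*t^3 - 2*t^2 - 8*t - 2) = -2*t^3 + t^2 + 6*t + 3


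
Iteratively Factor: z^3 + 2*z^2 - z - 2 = (z + 1)*(z^2 + z - 2) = (z + 1)*(z + 2)*(z - 1)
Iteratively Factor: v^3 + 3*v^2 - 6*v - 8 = (v + 1)*(v^2 + 2*v - 8) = (v + 1)*(v + 4)*(v - 2)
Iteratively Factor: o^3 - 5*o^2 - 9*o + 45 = (o - 3)*(o^2 - 2*o - 15) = (o - 3)*(o + 3)*(o - 5)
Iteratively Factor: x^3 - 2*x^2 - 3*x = (x)*(x^2 - 2*x - 3) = x*(x - 3)*(x + 1)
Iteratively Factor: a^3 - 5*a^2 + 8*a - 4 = (a - 2)*(a^2 - 3*a + 2) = (a - 2)*(a - 1)*(a - 2)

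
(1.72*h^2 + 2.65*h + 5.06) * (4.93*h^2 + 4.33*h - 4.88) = 8.4796*h^4 + 20.5121*h^3 + 28.0267*h^2 + 8.9778*h - 24.6928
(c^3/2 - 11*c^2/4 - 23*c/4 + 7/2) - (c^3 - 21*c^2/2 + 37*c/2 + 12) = -c^3/2 + 31*c^2/4 - 97*c/4 - 17/2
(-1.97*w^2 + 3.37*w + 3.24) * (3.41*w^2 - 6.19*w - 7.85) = -6.7177*w^4 + 23.686*w^3 + 5.6526*w^2 - 46.5101*w - 25.434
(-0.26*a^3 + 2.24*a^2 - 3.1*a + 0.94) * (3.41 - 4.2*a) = 1.092*a^4 - 10.2946*a^3 + 20.6584*a^2 - 14.519*a + 3.2054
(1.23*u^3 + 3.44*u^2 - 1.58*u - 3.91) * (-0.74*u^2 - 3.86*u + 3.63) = -0.9102*u^5 - 7.2934*u^4 - 7.6443*u^3 + 21.4794*u^2 + 9.3572*u - 14.1933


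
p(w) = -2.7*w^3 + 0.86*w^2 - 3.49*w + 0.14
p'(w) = -8.1*w^2 + 1.72*w - 3.49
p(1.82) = -19.64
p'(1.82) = -27.19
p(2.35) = -38.35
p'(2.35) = -44.18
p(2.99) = -74.78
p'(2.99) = -70.76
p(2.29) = -35.77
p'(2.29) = -42.03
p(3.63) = -130.34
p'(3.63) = -103.98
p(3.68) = -135.61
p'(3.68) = -106.85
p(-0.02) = 0.21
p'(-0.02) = -3.53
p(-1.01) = 7.32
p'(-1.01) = -13.49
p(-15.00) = 9358.49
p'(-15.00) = -1851.79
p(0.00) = 0.14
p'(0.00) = -3.49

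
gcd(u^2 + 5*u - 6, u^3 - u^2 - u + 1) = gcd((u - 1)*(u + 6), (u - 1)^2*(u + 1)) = u - 1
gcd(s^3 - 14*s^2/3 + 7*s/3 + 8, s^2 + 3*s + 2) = s + 1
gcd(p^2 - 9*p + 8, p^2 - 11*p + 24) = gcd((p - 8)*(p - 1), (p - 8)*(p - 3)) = p - 8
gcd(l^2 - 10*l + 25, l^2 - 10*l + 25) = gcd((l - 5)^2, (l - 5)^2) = l^2 - 10*l + 25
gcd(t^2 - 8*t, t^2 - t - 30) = 1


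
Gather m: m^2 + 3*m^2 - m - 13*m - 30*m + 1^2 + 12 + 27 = 4*m^2 - 44*m + 40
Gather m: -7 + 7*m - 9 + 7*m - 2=14*m - 18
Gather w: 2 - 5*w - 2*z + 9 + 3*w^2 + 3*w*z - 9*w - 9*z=3*w^2 + w*(3*z - 14) - 11*z + 11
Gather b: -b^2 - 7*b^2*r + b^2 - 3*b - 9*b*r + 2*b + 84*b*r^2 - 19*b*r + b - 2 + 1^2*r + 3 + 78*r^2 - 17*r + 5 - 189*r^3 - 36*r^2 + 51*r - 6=-7*b^2*r + b*(84*r^2 - 28*r) - 189*r^3 + 42*r^2 + 35*r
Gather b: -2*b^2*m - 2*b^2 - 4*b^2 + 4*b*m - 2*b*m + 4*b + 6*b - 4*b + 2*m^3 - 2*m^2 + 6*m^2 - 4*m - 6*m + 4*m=b^2*(-2*m - 6) + b*(2*m + 6) + 2*m^3 + 4*m^2 - 6*m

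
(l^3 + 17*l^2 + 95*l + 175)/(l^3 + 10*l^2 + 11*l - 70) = (l + 5)/(l - 2)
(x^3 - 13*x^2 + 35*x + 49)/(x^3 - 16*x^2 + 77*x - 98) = (x + 1)/(x - 2)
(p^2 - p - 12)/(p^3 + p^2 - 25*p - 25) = (p^2 - p - 12)/(p^3 + p^2 - 25*p - 25)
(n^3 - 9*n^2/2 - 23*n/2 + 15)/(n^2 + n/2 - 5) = (n^2 - 7*n + 6)/(n - 2)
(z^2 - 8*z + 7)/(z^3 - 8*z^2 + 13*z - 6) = (z - 7)/(z^2 - 7*z + 6)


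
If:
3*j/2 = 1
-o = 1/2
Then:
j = 2/3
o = -1/2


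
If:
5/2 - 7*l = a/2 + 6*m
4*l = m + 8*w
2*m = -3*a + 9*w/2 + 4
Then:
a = 503*w/178 + 104/89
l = 535*w/356 + 11/178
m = 22/89 - 177*w/89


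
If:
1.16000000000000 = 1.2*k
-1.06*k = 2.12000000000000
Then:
No Solution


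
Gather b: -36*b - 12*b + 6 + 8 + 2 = 16 - 48*b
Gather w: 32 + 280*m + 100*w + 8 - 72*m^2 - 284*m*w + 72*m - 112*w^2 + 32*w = -72*m^2 + 352*m - 112*w^2 + w*(132 - 284*m) + 40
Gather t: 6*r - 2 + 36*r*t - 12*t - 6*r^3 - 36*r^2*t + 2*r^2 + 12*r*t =-6*r^3 + 2*r^2 + 6*r + t*(-36*r^2 + 48*r - 12) - 2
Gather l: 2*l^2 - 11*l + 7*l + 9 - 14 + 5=2*l^2 - 4*l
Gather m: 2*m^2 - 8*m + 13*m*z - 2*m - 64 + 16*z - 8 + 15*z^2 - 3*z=2*m^2 + m*(13*z - 10) + 15*z^2 + 13*z - 72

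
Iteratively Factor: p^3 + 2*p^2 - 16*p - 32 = (p + 4)*(p^2 - 2*p - 8) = (p - 4)*(p + 4)*(p + 2)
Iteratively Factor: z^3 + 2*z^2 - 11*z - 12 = (z + 1)*(z^2 + z - 12) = (z + 1)*(z + 4)*(z - 3)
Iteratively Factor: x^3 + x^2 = (x)*(x^2 + x) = x*(x + 1)*(x)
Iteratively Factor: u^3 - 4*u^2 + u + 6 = (u - 3)*(u^2 - u - 2) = (u - 3)*(u + 1)*(u - 2)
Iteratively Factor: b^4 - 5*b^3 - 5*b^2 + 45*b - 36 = (b - 1)*(b^3 - 4*b^2 - 9*b + 36) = (b - 4)*(b - 1)*(b^2 - 9) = (b - 4)*(b - 3)*(b - 1)*(b + 3)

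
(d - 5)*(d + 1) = d^2 - 4*d - 5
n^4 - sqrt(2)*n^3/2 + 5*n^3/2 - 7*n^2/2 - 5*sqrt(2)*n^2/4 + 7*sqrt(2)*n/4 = n*(n - 1)*(n + 7/2)*(n - sqrt(2)/2)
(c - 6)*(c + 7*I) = c^2 - 6*c + 7*I*c - 42*I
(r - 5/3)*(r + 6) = r^2 + 13*r/3 - 10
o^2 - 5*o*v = o*(o - 5*v)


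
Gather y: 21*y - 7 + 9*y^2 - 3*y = 9*y^2 + 18*y - 7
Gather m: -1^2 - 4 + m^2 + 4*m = m^2 + 4*m - 5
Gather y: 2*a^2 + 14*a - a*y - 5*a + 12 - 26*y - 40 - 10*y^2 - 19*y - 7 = 2*a^2 + 9*a - 10*y^2 + y*(-a - 45) - 35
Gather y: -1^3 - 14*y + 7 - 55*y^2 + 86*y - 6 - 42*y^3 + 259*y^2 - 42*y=-42*y^3 + 204*y^2 + 30*y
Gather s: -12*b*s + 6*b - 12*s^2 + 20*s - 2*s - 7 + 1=6*b - 12*s^2 + s*(18 - 12*b) - 6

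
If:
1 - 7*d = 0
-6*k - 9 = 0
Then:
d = 1/7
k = -3/2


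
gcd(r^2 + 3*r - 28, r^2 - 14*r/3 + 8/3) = r - 4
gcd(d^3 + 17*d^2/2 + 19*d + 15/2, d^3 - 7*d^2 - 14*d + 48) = d + 3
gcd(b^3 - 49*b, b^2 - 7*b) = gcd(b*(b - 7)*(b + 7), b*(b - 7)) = b^2 - 7*b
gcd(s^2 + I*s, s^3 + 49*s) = s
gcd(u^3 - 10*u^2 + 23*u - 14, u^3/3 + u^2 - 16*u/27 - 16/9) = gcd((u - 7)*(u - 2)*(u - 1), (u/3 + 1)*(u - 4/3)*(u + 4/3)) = 1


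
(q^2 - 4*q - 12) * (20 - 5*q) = -5*q^3 + 40*q^2 - 20*q - 240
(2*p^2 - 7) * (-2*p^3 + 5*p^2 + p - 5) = -4*p^5 + 10*p^4 + 16*p^3 - 45*p^2 - 7*p + 35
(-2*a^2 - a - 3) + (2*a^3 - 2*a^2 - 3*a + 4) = 2*a^3 - 4*a^2 - 4*a + 1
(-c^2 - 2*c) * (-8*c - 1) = 8*c^3 + 17*c^2 + 2*c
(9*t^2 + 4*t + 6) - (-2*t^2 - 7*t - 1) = 11*t^2 + 11*t + 7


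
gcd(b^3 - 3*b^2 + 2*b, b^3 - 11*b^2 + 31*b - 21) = b - 1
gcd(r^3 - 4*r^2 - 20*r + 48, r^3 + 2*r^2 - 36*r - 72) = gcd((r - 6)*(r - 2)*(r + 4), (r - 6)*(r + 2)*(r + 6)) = r - 6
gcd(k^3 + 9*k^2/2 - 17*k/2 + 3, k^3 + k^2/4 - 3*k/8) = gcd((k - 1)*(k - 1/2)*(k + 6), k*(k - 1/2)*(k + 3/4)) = k - 1/2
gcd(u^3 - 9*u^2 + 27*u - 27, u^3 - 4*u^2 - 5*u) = 1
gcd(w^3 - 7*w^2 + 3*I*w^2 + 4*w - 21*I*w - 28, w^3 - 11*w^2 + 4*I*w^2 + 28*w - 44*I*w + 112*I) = w^2 + w*(-7 + 4*I) - 28*I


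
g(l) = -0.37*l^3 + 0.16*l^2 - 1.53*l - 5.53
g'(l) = -1.11*l^2 + 0.32*l - 1.53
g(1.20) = -7.77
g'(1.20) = -2.74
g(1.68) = -9.40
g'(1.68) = -4.13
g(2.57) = -14.69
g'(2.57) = -8.04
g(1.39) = -8.34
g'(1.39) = -3.23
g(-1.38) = -2.14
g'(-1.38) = -4.09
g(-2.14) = 2.10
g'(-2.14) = -7.30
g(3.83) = -29.83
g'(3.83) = -16.59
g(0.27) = -5.94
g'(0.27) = -1.52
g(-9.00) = 290.93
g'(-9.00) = -94.32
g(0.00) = -5.53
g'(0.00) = -1.53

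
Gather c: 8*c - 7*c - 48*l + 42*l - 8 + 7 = c - 6*l - 1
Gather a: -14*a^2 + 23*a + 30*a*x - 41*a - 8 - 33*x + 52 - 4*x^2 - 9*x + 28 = -14*a^2 + a*(30*x - 18) - 4*x^2 - 42*x + 72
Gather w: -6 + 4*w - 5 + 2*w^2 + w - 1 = 2*w^2 + 5*w - 12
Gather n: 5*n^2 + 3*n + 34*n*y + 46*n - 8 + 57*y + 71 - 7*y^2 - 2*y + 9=5*n^2 + n*(34*y + 49) - 7*y^2 + 55*y + 72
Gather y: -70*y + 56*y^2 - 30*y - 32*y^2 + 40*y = 24*y^2 - 60*y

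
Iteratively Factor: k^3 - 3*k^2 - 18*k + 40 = (k - 5)*(k^2 + 2*k - 8) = (k - 5)*(k + 4)*(k - 2)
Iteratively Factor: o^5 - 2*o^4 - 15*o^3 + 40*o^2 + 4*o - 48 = (o + 1)*(o^4 - 3*o^3 - 12*o^2 + 52*o - 48) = (o + 1)*(o + 4)*(o^3 - 7*o^2 + 16*o - 12) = (o - 3)*(o + 1)*(o + 4)*(o^2 - 4*o + 4) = (o - 3)*(o - 2)*(o + 1)*(o + 4)*(o - 2)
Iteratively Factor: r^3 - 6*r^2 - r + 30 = (r - 5)*(r^2 - r - 6) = (r - 5)*(r - 3)*(r + 2)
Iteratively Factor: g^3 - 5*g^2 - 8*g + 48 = (g - 4)*(g^2 - g - 12) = (g - 4)^2*(g + 3)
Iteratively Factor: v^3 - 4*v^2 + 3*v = (v - 1)*(v^2 - 3*v) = v*(v - 1)*(v - 3)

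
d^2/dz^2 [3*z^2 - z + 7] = 6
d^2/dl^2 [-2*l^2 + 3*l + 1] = -4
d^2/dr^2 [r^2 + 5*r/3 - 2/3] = 2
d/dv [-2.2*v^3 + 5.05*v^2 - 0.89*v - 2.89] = -6.6*v^2 + 10.1*v - 0.89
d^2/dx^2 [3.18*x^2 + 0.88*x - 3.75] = 6.36000000000000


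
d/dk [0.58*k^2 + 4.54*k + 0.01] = 1.16*k + 4.54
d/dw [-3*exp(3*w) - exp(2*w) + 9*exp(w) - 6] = (-9*exp(2*w) - 2*exp(w) + 9)*exp(w)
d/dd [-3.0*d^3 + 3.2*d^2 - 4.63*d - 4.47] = -9.0*d^2 + 6.4*d - 4.63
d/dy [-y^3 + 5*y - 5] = 5 - 3*y^2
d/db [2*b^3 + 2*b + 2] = 6*b^2 + 2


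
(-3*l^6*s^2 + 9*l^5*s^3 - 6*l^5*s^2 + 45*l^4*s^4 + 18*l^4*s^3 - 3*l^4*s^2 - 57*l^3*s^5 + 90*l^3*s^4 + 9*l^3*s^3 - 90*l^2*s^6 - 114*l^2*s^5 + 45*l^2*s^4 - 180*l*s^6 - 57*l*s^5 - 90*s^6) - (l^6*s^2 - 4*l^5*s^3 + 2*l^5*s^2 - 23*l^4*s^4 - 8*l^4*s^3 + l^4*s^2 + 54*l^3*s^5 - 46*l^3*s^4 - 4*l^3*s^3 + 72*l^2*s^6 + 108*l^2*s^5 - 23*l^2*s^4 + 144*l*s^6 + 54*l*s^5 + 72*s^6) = -4*l^6*s^2 + 13*l^5*s^3 - 8*l^5*s^2 + 68*l^4*s^4 + 26*l^4*s^3 - 4*l^4*s^2 - 111*l^3*s^5 + 136*l^3*s^4 + 13*l^3*s^3 - 162*l^2*s^6 - 222*l^2*s^5 + 68*l^2*s^4 - 324*l*s^6 - 111*l*s^5 - 162*s^6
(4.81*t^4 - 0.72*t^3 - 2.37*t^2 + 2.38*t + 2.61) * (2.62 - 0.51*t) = -2.4531*t^5 + 12.9694*t^4 - 0.6777*t^3 - 7.4232*t^2 + 4.9045*t + 6.8382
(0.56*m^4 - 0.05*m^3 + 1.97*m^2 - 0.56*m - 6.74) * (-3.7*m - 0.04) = -2.072*m^5 + 0.1626*m^4 - 7.287*m^3 + 1.9932*m^2 + 24.9604*m + 0.2696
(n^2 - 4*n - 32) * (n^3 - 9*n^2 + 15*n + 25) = n^5 - 13*n^4 + 19*n^3 + 253*n^2 - 580*n - 800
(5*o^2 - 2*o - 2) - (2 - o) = 5*o^2 - o - 4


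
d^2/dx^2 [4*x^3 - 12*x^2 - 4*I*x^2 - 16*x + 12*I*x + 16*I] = 24*x - 24 - 8*I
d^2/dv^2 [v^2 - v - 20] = 2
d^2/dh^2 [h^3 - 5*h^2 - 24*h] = 6*h - 10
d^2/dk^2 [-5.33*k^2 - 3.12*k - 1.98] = -10.6600000000000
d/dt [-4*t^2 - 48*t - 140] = -8*t - 48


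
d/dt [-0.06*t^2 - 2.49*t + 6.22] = -0.12*t - 2.49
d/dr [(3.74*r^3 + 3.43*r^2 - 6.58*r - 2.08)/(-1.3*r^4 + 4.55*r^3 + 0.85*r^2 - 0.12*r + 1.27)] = (4.862*r^6 + 8.91800000000001*r^5 - 38.0895*r^4 + 48.1644*r^3 + 47.8228*r^2 + 12.2482*r - 8.6062)/(1.69*r^8 - 11.83*r^7 + 18.4925*r^6 + 8.047*r^5 - 3.6715*r^4 + 11.353*r^3 + 2.1734*r^2 - 0.3048*r + 1.6129)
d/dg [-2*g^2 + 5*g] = 5 - 4*g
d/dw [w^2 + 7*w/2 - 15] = 2*w + 7/2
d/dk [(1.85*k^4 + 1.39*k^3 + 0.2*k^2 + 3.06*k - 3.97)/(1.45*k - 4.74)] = (8.0475*k^4 - 31.045*k^3 - 19.4758*k^2 - 1.896*k - 8.7479)/(2.1025*k^2 - 13.746*k + 22.4676)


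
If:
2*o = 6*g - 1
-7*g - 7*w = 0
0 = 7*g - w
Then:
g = 0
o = -1/2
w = 0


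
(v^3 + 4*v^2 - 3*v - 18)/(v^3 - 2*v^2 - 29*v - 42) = (v^2 + v - 6)/(v^2 - 5*v - 14)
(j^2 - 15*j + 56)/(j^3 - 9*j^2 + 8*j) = (j - 7)/(j*(j - 1))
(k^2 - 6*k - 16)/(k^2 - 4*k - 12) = (k - 8)/(k - 6)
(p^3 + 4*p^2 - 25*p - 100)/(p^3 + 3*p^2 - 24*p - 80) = (p + 5)/(p + 4)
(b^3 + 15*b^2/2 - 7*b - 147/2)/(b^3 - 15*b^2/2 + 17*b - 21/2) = (2*b^2 + 21*b + 49)/(2*b^2 - 9*b + 7)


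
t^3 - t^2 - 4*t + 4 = (t - 2)*(t - 1)*(t + 2)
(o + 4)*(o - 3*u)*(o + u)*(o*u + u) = o^4*u - 2*o^3*u^2 + 5*o^3*u - 3*o^2*u^3 - 10*o^2*u^2 + 4*o^2*u - 15*o*u^3 - 8*o*u^2 - 12*u^3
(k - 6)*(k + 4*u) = k^2 + 4*k*u - 6*k - 24*u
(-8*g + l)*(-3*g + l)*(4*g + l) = 96*g^3 - 20*g^2*l - 7*g*l^2 + l^3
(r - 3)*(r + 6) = r^2 + 3*r - 18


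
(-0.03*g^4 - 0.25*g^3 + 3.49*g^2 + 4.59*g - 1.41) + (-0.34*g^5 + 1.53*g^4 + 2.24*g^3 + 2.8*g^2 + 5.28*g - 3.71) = -0.34*g^5 + 1.5*g^4 + 1.99*g^3 + 6.29*g^2 + 9.87*g - 5.12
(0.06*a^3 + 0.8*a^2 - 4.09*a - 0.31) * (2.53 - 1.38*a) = -0.0828*a^4 - 0.9522*a^3 + 7.6682*a^2 - 9.9199*a - 0.7843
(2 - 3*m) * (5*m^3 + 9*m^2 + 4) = -15*m^4 - 17*m^3 + 18*m^2 - 12*m + 8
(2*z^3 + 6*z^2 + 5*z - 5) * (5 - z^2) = -2*z^5 - 6*z^4 + 5*z^3 + 35*z^2 + 25*z - 25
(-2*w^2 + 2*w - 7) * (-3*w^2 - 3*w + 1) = 6*w^4 + 13*w^2 + 23*w - 7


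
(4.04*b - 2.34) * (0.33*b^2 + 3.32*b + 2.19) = 1.3332*b^3 + 12.6406*b^2 + 1.0788*b - 5.1246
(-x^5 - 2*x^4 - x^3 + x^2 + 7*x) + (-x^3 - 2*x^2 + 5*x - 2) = -x^5 - 2*x^4 - 2*x^3 - x^2 + 12*x - 2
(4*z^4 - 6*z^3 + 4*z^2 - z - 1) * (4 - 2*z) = -8*z^5 + 28*z^4 - 32*z^3 + 18*z^2 - 2*z - 4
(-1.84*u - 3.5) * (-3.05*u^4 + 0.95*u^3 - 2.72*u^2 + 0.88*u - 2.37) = 5.612*u^5 + 8.927*u^4 + 1.6798*u^3 + 7.9008*u^2 + 1.2808*u + 8.295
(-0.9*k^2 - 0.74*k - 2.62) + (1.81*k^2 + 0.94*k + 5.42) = 0.91*k^2 + 0.2*k + 2.8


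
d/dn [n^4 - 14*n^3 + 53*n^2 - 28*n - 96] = 4*n^3 - 42*n^2 + 106*n - 28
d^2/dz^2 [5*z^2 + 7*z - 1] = 10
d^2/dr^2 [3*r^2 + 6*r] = 6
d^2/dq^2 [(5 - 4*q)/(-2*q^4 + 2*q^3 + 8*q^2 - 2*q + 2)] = (-(4*q - 5)*(4*q^3 - 3*q^2 - 8*q + 1)^2 + (-16*q^3 + 12*q^2 + 32*q + (4*q - 5)*(-6*q^2 + 3*q + 4) - 4)*(-q^4 + q^3 + 4*q^2 - q + 1))/(-q^4 + q^3 + 4*q^2 - q + 1)^3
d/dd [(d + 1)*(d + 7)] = 2*d + 8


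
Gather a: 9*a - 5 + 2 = 9*a - 3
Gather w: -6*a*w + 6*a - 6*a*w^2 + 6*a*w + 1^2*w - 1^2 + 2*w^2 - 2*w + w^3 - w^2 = 6*a + w^3 + w^2*(1 - 6*a) - w - 1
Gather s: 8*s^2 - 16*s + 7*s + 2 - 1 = 8*s^2 - 9*s + 1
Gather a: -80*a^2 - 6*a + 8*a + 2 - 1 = -80*a^2 + 2*a + 1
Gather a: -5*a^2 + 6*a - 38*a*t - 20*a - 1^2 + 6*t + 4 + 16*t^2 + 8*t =-5*a^2 + a*(-38*t - 14) + 16*t^2 + 14*t + 3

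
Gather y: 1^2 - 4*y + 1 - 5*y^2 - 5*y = -5*y^2 - 9*y + 2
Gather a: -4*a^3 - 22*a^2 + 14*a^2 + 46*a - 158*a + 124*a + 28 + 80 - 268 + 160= -4*a^3 - 8*a^2 + 12*a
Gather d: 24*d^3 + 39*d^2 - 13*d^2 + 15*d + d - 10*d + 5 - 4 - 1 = 24*d^3 + 26*d^2 + 6*d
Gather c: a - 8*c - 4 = a - 8*c - 4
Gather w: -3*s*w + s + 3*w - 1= s + w*(3 - 3*s) - 1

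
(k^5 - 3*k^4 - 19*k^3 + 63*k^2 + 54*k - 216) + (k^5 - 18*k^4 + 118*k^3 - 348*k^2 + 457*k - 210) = 2*k^5 - 21*k^4 + 99*k^3 - 285*k^2 + 511*k - 426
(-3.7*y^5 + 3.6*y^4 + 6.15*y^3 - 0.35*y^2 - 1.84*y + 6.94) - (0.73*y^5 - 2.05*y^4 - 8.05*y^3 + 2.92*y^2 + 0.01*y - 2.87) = -4.43*y^5 + 5.65*y^4 + 14.2*y^3 - 3.27*y^2 - 1.85*y + 9.81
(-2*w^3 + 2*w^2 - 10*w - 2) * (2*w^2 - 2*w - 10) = -4*w^5 + 8*w^4 - 4*w^3 - 4*w^2 + 104*w + 20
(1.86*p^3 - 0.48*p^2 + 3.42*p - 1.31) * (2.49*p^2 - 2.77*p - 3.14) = 4.6314*p^5 - 6.3474*p^4 + 4.005*p^3 - 11.2281*p^2 - 7.1101*p + 4.1134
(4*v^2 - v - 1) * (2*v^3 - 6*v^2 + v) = 8*v^5 - 26*v^4 + 8*v^3 + 5*v^2 - v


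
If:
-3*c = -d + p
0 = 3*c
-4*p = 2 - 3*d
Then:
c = 0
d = -2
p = -2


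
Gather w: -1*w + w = 0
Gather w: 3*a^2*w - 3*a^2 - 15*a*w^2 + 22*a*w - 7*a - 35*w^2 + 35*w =-3*a^2 - 7*a + w^2*(-15*a - 35) + w*(3*a^2 + 22*a + 35)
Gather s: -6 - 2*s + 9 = 3 - 2*s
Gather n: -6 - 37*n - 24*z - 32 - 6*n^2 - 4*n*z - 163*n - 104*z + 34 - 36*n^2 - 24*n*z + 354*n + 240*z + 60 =-42*n^2 + n*(154 - 28*z) + 112*z + 56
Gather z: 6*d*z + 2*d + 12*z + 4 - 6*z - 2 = 2*d + z*(6*d + 6) + 2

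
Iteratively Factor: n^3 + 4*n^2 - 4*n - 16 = (n - 2)*(n^2 + 6*n + 8) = (n - 2)*(n + 2)*(n + 4)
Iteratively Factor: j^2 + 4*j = (j)*(j + 4)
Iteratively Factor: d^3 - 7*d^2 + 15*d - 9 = (d - 1)*(d^2 - 6*d + 9) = (d - 3)*(d - 1)*(d - 3)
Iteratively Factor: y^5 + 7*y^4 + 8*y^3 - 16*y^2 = (y + 4)*(y^4 + 3*y^3 - 4*y^2) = y*(y + 4)*(y^3 + 3*y^2 - 4*y) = y*(y + 4)^2*(y^2 - y) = y^2*(y + 4)^2*(y - 1)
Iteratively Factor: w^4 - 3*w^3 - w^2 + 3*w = (w - 3)*(w^3 - w) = w*(w - 3)*(w^2 - 1) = w*(w - 3)*(w + 1)*(w - 1)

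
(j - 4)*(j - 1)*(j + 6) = j^3 + j^2 - 26*j + 24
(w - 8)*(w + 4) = w^2 - 4*w - 32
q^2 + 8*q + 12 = (q + 2)*(q + 6)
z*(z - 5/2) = z^2 - 5*z/2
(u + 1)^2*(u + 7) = u^3 + 9*u^2 + 15*u + 7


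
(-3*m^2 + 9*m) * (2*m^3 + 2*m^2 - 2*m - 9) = -6*m^5 + 12*m^4 + 24*m^3 + 9*m^2 - 81*m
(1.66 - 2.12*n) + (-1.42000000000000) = 0.24 - 2.12*n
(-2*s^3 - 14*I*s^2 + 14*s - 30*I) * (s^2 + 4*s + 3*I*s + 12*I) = -2*s^5 - 8*s^4 - 20*I*s^4 + 56*s^3 - 80*I*s^3 + 224*s^2 + 12*I*s^2 + 90*s + 48*I*s + 360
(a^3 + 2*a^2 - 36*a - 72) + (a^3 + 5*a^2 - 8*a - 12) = 2*a^3 + 7*a^2 - 44*a - 84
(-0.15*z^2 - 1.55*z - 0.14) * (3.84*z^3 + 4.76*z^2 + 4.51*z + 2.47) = -0.576*z^5 - 6.666*z^4 - 8.5921*z^3 - 8.0274*z^2 - 4.4599*z - 0.3458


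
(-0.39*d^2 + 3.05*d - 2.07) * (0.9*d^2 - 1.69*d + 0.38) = -0.351*d^4 + 3.4041*d^3 - 7.1657*d^2 + 4.6573*d - 0.7866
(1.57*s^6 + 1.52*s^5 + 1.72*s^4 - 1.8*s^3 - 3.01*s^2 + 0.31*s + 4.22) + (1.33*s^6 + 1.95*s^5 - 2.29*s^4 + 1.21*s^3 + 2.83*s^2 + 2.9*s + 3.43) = 2.9*s^6 + 3.47*s^5 - 0.57*s^4 - 0.59*s^3 - 0.18*s^2 + 3.21*s + 7.65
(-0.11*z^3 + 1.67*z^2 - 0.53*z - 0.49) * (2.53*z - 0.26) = -0.2783*z^4 + 4.2537*z^3 - 1.7751*z^2 - 1.1019*z + 0.1274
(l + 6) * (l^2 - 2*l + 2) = l^3 + 4*l^2 - 10*l + 12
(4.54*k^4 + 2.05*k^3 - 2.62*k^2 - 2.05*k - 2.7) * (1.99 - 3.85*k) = -17.479*k^5 + 1.1421*k^4 + 14.1665*k^3 + 2.6787*k^2 + 6.3155*k - 5.373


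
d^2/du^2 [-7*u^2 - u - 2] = -14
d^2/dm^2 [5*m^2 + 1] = 10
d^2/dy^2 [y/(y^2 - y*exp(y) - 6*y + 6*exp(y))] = (2*y*(y*exp(y) - 2*y - 5*exp(y) + 6)^2 + (y^2 - y*exp(y) - 6*y + 6*exp(y))*(-y*(-y*exp(y) + 4*exp(y) + 2) + 2*y*exp(y) - 4*y - 10*exp(y) + 12))/(y^2 - y*exp(y) - 6*y + 6*exp(y))^3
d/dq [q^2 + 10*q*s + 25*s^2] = 2*q + 10*s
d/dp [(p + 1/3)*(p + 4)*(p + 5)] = 3*p^2 + 56*p/3 + 23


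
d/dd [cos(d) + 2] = -sin(d)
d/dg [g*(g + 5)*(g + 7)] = 3*g^2 + 24*g + 35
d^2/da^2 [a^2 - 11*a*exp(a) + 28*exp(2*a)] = -11*a*exp(a) + 112*exp(2*a) - 22*exp(a) + 2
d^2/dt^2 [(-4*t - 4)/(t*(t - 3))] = 8*(-t^3 - 3*t^2 + 9*t - 9)/(t^3*(t^3 - 9*t^2 + 27*t - 27))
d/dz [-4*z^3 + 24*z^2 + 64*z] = -12*z^2 + 48*z + 64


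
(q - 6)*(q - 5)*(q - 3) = q^3 - 14*q^2 + 63*q - 90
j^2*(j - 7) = j^3 - 7*j^2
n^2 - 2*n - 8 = (n - 4)*(n + 2)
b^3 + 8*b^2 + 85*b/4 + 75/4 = (b + 5/2)^2*(b + 3)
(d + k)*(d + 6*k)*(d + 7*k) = d^3 + 14*d^2*k + 55*d*k^2 + 42*k^3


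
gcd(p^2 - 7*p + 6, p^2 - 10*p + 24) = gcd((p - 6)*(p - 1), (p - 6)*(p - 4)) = p - 6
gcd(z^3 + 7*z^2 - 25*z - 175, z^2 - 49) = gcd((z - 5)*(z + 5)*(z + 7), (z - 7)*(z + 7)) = z + 7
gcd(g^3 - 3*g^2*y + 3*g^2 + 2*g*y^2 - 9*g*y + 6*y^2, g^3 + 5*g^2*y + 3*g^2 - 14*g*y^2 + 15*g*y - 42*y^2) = -g^2 + 2*g*y - 3*g + 6*y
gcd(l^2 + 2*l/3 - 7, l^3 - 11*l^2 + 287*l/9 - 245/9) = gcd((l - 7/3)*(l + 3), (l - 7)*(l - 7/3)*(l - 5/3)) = l - 7/3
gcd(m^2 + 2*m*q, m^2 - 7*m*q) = m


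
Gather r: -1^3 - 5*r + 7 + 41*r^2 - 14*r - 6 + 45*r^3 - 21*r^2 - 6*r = 45*r^3 + 20*r^2 - 25*r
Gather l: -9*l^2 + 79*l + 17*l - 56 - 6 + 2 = -9*l^2 + 96*l - 60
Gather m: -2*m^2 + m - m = -2*m^2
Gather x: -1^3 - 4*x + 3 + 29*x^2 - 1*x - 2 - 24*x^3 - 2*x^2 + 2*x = -24*x^3 + 27*x^2 - 3*x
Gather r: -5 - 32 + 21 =-16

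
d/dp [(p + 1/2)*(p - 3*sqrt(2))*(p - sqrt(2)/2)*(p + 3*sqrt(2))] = 4*p^3 - 3*sqrt(2)*p^2/2 + 3*p^2/2 - 36*p - sqrt(2)*p/2 - 9 + 9*sqrt(2)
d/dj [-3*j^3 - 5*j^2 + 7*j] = -9*j^2 - 10*j + 7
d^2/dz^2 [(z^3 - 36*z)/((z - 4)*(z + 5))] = 30*(-z^3 - 4*z^2 - 64*z - 48)/(z^6 + 3*z^5 - 57*z^4 - 119*z^3 + 1140*z^2 + 1200*z - 8000)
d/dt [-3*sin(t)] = -3*cos(t)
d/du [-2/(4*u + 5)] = 8/(4*u + 5)^2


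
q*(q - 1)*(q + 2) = q^3 + q^2 - 2*q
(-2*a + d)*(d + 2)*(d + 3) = -2*a*d^2 - 10*a*d - 12*a + d^3 + 5*d^2 + 6*d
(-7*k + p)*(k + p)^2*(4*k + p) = -28*k^4 - 59*k^3*p - 33*k^2*p^2 - k*p^3 + p^4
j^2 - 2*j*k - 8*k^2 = (j - 4*k)*(j + 2*k)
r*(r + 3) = r^2 + 3*r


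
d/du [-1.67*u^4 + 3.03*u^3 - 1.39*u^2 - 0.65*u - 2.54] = -6.68*u^3 + 9.09*u^2 - 2.78*u - 0.65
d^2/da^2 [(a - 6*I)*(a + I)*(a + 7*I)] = 6*a + 4*I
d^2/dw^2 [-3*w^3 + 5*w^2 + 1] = 10 - 18*w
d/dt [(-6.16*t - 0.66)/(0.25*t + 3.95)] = (-6.04175*t - 95.45965)/(0.25*t + 3.95)^3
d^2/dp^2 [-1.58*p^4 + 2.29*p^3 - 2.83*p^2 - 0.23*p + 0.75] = -18.96*p^2 + 13.74*p - 5.66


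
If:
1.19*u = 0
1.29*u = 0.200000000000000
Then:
No Solution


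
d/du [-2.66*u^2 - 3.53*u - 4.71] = -5.32*u - 3.53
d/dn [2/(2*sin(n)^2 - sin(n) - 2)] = 2*(1 - 4*sin(n))*cos(n)/(sin(n) + cos(2*n) + 1)^2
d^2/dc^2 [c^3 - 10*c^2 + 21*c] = 6*c - 20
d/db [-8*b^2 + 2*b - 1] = 2 - 16*b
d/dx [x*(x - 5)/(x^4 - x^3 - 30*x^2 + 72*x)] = 2*(-x^3 + 8*x^2 - 5*x - 39)/(x^6 - 2*x^5 - 59*x^4 + 204*x^3 + 756*x^2 - 4320*x + 5184)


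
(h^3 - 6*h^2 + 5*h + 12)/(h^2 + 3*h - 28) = (h^2 - 2*h - 3)/(h + 7)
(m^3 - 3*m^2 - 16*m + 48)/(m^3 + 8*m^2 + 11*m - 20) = (m^2 - 7*m + 12)/(m^2 + 4*m - 5)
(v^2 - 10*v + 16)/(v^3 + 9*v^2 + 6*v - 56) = (v - 8)/(v^2 + 11*v + 28)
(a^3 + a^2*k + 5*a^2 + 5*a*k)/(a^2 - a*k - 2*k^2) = a*(a + 5)/(a - 2*k)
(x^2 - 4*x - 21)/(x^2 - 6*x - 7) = (x + 3)/(x + 1)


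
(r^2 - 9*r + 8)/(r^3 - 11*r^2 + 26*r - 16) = 1/(r - 2)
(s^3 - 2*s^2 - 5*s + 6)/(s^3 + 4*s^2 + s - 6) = (s - 3)/(s + 3)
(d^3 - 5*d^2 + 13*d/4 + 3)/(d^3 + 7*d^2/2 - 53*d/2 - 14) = (d - 3/2)/(d + 7)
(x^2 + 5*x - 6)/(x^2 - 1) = (x + 6)/(x + 1)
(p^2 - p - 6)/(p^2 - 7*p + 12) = (p + 2)/(p - 4)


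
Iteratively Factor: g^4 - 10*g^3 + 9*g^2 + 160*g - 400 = (g - 5)*(g^3 - 5*g^2 - 16*g + 80) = (g - 5)*(g + 4)*(g^2 - 9*g + 20) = (g - 5)*(g - 4)*(g + 4)*(g - 5)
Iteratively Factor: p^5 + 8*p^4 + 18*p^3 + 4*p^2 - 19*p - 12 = (p + 3)*(p^4 + 5*p^3 + 3*p^2 - 5*p - 4) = (p + 3)*(p + 4)*(p^3 + p^2 - p - 1) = (p - 1)*(p + 3)*(p + 4)*(p^2 + 2*p + 1) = (p - 1)*(p + 1)*(p + 3)*(p + 4)*(p + 1)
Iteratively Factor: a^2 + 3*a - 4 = (a + 4)*(a - 1)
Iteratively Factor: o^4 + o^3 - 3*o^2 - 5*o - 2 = (o + 1)*(o^3 - 3*o - 2) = (o + 1)^2*(o^2 - o - 2) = (o - 2)*(o + 1)^2*(o + 1)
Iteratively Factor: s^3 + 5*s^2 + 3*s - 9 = (s - 1)*(s^2 + 6*s + 9) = (s - 1)*(s + 3)*(s + 3)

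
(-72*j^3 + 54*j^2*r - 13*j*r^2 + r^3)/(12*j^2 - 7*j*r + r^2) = -6*j + r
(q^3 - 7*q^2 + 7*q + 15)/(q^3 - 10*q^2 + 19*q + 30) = (q - 3)/(q - 6)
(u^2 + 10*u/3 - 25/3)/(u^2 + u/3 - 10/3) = (u + 5)/(u + 2)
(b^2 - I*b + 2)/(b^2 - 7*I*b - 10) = (b + I)/(b - 5*I)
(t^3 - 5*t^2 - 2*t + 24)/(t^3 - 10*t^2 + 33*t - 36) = (t + 2)/(t - 3)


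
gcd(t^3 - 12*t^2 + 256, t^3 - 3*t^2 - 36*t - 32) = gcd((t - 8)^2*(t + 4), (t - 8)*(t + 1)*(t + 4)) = t^2 - 4*t - 32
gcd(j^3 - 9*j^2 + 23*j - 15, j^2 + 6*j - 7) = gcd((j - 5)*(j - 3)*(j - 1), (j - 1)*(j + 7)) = j - 1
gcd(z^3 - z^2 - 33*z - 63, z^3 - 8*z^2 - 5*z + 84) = z^2 - 4*z - 21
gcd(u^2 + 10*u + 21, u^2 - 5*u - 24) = u + 3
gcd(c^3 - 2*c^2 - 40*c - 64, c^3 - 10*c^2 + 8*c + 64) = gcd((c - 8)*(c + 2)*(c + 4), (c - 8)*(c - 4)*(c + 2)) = c^2 - 6*c - 16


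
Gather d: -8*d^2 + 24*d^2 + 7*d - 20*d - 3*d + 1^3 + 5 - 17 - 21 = 16*d^2 - 16*d - 32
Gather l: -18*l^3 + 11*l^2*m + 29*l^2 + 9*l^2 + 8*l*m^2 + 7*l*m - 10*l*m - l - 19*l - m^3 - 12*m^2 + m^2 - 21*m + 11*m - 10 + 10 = -18*l^3 + l^2*(11*m + 38) + l*(8*m^2 - 3*m - 20) - m^3 - 11*m^2 - 10*m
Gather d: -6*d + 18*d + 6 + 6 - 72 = 12*d - 60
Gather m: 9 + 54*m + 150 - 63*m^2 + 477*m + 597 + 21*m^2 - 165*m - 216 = -42*m^2 + 366*m + 540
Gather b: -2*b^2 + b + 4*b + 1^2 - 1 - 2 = -2*b^2 + 5*b - 2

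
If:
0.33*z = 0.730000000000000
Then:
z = 2.21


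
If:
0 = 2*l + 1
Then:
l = -1/2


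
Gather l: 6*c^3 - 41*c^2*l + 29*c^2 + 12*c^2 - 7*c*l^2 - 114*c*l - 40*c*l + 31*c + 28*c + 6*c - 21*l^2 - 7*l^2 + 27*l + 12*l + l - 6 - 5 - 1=6*c^3 + 41*c^2 + 65*c + l^2*(-7*c - 28) + l*(-41*c^2 - 154*c + 40) - 12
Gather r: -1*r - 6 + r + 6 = 0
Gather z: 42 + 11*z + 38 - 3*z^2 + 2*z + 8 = -3*z^2 + 13*z + 88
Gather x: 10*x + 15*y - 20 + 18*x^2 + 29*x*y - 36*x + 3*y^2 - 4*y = 18*x^2 + x*(29*y - 26) + 3*y^2 + 11*y - 20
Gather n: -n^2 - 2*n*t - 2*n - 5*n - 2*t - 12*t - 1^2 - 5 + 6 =-n^2 + n*(-2*t - 7) - 14*t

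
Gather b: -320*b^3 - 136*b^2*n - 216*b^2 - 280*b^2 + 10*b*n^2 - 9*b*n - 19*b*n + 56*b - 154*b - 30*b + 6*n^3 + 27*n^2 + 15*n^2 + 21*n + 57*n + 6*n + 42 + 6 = -320*b^3 + b^2*(-136*n - 496) + b*(10*n^2 - 28*n - 128) + 6*n^3 + 42*n^2 + 84*n + 48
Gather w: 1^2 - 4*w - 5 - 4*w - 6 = -8*w - 10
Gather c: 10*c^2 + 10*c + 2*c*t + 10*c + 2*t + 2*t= 10*c^2 + c*(2*t + 20) + 4*t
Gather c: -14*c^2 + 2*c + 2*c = -14*c^2 + 4*c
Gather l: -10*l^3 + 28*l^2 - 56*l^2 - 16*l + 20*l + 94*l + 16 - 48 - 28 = -10*l^3 - 28*l^2 + 98*l - 60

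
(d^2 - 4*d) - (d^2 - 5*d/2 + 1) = -3*d/2 - 1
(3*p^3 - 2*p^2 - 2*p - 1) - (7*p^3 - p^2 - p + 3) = -4*p^3 - p^2 - p - 4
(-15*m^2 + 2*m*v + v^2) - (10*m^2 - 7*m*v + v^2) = -25*m^2 + 9*m*v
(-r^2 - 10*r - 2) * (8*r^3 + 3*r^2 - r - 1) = -8*r^5 - 83*r^4 - 45*r^3 + 5*r^2 + 12*r + 2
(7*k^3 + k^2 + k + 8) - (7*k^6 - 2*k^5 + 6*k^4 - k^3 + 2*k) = -7*k^6 + 2*k^5 - 6*k^4 + 8*k^3 + k^2 - k + 8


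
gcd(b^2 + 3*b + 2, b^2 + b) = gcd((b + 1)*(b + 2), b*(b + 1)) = b + 1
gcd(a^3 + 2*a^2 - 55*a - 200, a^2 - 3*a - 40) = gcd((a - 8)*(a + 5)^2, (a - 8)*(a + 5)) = a^2 - 3*a - 40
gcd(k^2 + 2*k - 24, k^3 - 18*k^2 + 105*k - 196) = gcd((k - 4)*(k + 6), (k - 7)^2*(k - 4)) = k - 4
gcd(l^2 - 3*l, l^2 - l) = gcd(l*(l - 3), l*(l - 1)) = l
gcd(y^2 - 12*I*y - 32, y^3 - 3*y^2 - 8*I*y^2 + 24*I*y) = y - 8*I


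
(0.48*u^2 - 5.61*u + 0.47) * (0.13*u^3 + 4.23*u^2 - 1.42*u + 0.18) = 0.0624*u^5 + 1.3011*u^4 - 24.3508*u^3 + 10.0407*u^2 - 1.6772*u + 0.0846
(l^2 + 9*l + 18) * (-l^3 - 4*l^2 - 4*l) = -l^5 - 13*l^4 - 58*l^3 - 108*l^2 - 72*l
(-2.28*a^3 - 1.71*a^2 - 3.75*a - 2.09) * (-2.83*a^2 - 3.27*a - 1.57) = 6.4524*a^5 + 12.2949*a^4 + 19.7838*a^3 + 20.8619*a^2 + 12.7218*a + 3.2813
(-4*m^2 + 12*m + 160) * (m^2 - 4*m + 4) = -4*m^4 + 28*m^3 + 96*m^2 - 592*m + 640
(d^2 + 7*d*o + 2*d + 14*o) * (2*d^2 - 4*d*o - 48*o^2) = 2*d^4 + 10*d^3*o + 4*d^3 - 76*d^2*o^2 + 20*d^2*o - 336*d*o^3 - 152*d*o^2 - 672*o^3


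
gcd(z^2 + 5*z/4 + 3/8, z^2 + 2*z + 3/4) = z + 1/2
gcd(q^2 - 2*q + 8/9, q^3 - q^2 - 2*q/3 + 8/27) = q - 4/3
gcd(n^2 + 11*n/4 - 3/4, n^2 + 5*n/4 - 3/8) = n - 1/4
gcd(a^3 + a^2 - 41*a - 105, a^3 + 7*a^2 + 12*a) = a + 3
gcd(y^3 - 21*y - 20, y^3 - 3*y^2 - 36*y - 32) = y^2 + 5*y + 4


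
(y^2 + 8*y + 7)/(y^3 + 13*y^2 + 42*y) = (y + 1)/(y*(y + 6))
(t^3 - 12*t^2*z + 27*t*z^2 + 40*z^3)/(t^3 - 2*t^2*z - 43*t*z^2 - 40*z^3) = (t - 5*z)/(t + 5*z)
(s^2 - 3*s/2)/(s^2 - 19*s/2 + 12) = s/(s - 8)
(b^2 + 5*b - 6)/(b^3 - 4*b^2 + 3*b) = (b + 6)/(b*(b - 3))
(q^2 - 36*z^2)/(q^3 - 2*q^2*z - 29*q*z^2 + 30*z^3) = (-q - 6*z)/(-q^2 - 4*q*z + 5*z^2)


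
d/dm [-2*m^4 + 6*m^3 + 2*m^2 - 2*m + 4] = -8*m^3 + 18*m^2 + 4*m - 2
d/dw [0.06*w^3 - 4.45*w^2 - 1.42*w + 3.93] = 0.18*w^2 - 8.9*w - 1.42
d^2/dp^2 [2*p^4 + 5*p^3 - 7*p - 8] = 6*p*(4*p + 5)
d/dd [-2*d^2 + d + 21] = 1 - 4*d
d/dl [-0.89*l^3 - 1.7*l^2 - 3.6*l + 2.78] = -2.67*l^2 - 3.4*l - 3.6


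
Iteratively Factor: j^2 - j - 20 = (j + 4)*(j - 5)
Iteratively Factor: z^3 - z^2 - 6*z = (z)*(z^2 - z - 6) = z*(z + 2)*(z - 3)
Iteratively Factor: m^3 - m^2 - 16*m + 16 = (m + 4)*(m^2 - 5*m + 4) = (m - 1)*(m + 4)*(m - 4)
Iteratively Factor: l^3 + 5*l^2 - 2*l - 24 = (l + 3)*(l^2 + 2*l - 8) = (l - 2)*(l + 3)*(l + 4)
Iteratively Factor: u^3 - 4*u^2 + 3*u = (u - 1)*(u^2 - 3*u) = (u - 3)*(u - 1)*(u)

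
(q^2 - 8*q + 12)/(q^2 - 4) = (q - 6)/(q + 2)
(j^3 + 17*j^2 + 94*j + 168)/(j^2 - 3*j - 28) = (j^2 + 13*j + 42)/(j - 7)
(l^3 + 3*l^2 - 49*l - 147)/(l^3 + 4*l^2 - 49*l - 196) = (l + 3)/(l + 4)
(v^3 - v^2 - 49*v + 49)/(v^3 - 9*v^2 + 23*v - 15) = (v^2 - 49)/(v^2 - 8*v + 15)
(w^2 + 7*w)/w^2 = (w + 7)/w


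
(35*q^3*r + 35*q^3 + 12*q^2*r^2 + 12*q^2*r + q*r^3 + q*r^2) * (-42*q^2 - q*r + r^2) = -1470*q^5*r - 1470*q^5 - 539*q^4*r^2 - 539*q^4*r - 19*q^3*r^3 - 19*q^3*r^2 + 11*q^2*r^4 + 11*q^2*r^3 + q*r^5 + q*r^4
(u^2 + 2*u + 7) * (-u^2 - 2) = -u^4 - 2*u^3 - 9*u^2 - 4*u - 14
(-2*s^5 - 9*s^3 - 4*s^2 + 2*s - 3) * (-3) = 6*s^5 + 27*s^3 + 12*s^2 - 6*s + 9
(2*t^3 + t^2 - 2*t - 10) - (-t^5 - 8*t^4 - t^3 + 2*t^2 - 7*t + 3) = t^5 + 8*t^4 + 3*t^3 - t^2 + 5*t - 13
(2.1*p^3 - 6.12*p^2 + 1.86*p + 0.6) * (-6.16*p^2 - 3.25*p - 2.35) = -12.936*p^5 + 30.8742*p^4 + 3.4974*p^3 + 4.641*p^2 - 6.321*p - 1.41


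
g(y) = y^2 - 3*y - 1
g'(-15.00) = -33.00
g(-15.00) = 269.00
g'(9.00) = 15.00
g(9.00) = 53.00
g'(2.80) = 2.60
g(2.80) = -1.56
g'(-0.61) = -4.22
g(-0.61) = 1.20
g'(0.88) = -1.24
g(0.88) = -2.87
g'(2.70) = 2.40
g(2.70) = -1.81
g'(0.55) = -1.90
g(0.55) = -2.35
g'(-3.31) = -9.62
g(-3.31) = 19.89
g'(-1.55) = -6.10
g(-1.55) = 6.05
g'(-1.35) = -5.70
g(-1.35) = 4.87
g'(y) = 2*y - 3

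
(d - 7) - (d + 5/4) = -33/4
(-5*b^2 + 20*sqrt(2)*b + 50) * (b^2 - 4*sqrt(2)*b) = -5*b^4 + 40*sqrt(2)*b^3 - 110*b^2 - 200*sqrt(2)*b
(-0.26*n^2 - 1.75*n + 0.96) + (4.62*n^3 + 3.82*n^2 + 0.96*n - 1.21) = 4.62*n^3 + 3.56*n^2 - 0.79*n - 0.25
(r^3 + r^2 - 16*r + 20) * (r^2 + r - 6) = r^5 + 2*r^4 - 21*r^3 - 2*r^2 + 116*r - 120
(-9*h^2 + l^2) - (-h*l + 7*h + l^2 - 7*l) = -9*h^2 + h*l - 7*h + 7*l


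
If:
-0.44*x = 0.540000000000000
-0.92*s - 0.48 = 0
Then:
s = -0.52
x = -1.23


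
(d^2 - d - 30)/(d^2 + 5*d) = (d - 6)/d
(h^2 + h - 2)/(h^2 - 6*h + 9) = (h^2 + h - 2)/(h^2 - 6*h + 9)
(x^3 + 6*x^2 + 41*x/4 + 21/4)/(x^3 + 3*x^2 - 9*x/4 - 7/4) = (2*x^2 + 5*x + 3)/(2*x^2 - x - 1)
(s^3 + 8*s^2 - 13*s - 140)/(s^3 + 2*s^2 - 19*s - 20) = (s + 7)/(s + 1)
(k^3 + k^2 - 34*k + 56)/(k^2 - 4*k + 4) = (k^2 + 3*k - 28)/(k - 2)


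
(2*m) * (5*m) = 10*m^2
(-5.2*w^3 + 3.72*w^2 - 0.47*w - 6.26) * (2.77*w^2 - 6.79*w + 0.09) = -14.404*w^5 + 45.6124*w^4 - 27.0287*w^3 - 13.8141*w^2 + 42.4631*w - 0.5634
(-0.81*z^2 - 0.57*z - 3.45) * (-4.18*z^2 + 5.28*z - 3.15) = 3.3858*z^4 - 1.8942*z^3 + 13.9629*z^2 - 16.4205*z + 10.8675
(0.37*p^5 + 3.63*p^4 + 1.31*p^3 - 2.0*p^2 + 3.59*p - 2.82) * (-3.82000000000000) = -1.4134*p^5 - 13.8666*p^4 - 5.0042*p^3 + 7.64*p^2 - 13.7138*p + 10.7724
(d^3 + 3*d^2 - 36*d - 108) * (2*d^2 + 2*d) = 2*d^5 + 8*d^4 - 66*d^3 - 288*d^2 - 216*d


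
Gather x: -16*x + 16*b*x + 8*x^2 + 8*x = 8*x^2 + x*(16*b - 8)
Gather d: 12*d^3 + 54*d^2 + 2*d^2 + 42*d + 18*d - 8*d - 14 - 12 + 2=12*d^3 + 56*d^2 + 52*d - 24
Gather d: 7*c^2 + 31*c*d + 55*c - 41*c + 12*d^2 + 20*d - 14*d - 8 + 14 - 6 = 7*c^2 + 14*c + 12*d^2 + d*(31*c + 6)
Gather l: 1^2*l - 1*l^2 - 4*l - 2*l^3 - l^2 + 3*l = -2*l^3 - 2*l^2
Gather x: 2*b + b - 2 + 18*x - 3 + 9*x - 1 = 3*b + 27*x - 6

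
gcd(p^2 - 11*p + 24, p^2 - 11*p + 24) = p^2 - 11*p + 24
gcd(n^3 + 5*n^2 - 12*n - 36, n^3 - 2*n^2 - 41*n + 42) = n + 6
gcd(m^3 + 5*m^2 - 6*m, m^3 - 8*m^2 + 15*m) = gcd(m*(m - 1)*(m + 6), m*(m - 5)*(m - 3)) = m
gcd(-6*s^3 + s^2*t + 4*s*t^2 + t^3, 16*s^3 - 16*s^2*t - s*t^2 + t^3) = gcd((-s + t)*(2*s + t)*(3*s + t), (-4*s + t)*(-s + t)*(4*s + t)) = s - t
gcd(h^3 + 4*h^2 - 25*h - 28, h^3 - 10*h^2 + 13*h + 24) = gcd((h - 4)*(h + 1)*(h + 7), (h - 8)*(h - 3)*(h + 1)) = h + 1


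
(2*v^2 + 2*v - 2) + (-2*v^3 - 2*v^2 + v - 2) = -2*v^3 + 3*v - 4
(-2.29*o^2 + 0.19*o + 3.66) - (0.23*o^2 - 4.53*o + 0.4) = -2.52*o^2 + 4.72*o + 3.26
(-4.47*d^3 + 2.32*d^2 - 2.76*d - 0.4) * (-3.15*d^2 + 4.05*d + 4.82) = 14.0805*d^5 - 25.4115*d^4 - 3.4554*d^3 + 1.2644*d^2 - 14.9232*d - 1.928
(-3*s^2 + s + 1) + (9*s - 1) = -3*s^2 + 10*s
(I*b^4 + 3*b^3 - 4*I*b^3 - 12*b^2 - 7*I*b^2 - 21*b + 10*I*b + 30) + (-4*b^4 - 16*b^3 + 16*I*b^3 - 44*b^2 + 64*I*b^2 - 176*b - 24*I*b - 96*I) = -4*b^4 + I*b^4 - 13*b^3 + 12*I*b^3 - 56*b^2 + 57*I*b^2 - 197*b - 14*I*b + 30 - 96*I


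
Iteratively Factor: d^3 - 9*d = (d)*(d^2 - 9) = d*(d - 3)*(d + 3)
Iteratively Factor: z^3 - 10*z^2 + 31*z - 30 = (z - 2)*(z^2 - 8*z + 15) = (z - 5)*(z - 2)*(z - 3)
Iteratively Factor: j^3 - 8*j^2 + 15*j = (j)*(j^2 - 8*j + 15) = j*(j - 3)*(j - 5)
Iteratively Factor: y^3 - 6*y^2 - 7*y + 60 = (y - 4)*(y^2 - 2*y - 15) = (y - 5)*(y - 4)*(y + 3)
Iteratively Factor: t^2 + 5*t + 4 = (t + 1)*(t + 4)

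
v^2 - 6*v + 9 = (v - 3)^2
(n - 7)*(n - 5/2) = n^2 - 19*n/2 + 35/2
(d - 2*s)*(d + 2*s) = d^2 - 4*s^2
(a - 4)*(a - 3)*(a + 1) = a^3 - 6*a^2 + 5*a + 12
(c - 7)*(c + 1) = c^2 - 6*c - 7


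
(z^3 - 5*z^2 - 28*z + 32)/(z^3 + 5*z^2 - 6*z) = (z^2 - 4*z - 32)/(z*(z + 6))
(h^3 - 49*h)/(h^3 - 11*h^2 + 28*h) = (h + 7)/(h - 4)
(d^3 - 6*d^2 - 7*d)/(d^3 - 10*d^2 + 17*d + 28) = d/(d - 4)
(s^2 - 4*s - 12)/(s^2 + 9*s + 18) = (s^2 - 4*s - 12)/(s^2 + 9*s + 18)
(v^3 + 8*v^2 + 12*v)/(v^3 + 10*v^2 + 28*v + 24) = v/(v + 2)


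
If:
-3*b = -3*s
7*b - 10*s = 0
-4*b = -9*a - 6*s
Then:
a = 0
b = 0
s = 0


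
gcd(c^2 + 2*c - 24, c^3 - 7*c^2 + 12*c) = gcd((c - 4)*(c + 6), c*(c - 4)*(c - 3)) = c - 4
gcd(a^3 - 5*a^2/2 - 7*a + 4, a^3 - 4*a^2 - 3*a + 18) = a + 2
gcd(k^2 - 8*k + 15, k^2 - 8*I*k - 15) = 1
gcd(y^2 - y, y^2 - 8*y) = y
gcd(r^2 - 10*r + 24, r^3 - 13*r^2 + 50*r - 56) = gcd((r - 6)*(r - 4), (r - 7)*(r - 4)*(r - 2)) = r - 4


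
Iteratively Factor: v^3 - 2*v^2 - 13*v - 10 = (v - 5)*(v^2 + 3*v + 2) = (v - 5)*(v + 2)*(v + 1)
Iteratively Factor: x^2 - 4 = (x + 2)*(x - 2)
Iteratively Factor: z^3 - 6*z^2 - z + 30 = (z - 3)*(z^2 - 3*z - 10) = (z - 5)*(z - 3)*(z + 2)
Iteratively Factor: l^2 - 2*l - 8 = (l + 2)*(l - 4)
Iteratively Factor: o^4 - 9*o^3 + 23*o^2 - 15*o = (o)*(o^3 - 9*o^2 + 23*o - 15) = o*(o - 5)*(o^2 - 4*o + 3) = o*(o - 5)*(o - 3)*(o - 1)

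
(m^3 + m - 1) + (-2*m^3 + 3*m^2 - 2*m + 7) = -m^3 + 3*m^2 - m + 6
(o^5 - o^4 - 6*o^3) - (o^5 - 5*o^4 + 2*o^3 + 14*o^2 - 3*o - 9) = 4*o^4 - 8*o^3 - 14*o^2 + 3*o + 9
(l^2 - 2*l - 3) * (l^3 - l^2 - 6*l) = l^5 - 3*l^4 - 7*l^3 + 15*l^2 + 18*l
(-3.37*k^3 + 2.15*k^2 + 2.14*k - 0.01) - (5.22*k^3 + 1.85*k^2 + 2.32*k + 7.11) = -8.59*k^3 + 0.3*k^2 - 0.18*k - 7.12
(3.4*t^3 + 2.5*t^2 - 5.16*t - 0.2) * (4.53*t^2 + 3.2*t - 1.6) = 15.402*t^5 + 22.205*t^4 - 20.8148*t^3 - 21.418*t^2 + 7.616*t + 0.32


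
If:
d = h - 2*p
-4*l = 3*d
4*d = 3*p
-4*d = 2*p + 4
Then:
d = -3/5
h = -11/5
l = 9/20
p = -4/5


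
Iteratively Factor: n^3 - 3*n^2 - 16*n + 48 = (n - 4)*(n^2 + n - 12) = (n - 4)*(n + 4)*(n - 3)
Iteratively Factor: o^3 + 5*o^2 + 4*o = (o + 1)*(o^2 + 4*o) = o*(o + 1)*(o + 4)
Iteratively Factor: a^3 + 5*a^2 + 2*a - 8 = (a + 2)*(a^2 + 3*a - 4) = (a + 2)*(a + 4)*(a - 1)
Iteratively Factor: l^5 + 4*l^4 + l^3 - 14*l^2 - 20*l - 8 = (l + 2)*(l^4 + 2*l^3 - 3*l^2 - 8*l - 4) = (l + 1)*(l + 2)*(l^3 + l^2 - 4*l - 4) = (l - 2)*(l + 1)*(l + 2)*(l^2 + 3*l + 2) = (l - 2)*(l + 1)*(l + 2)^2*(l + 1)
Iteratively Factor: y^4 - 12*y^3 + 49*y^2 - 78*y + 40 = (y - 5)*(y^3 - 7*y^2 + 14*y - 8) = (y - 5)*(y - 2)*(y^2 - 5*y + 4) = (y - 5)*(y - 2)*(y - 1)*(y - 4)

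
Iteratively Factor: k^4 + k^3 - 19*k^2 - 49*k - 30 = (k + 1)*(k^3 - 19*k - 30) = (k - 5)*(k + 1)*(k^2 + 5*k + 6) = (k - 5)*(k + 1)*(k + 2)*(k + 3)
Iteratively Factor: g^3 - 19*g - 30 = (g + 3)*(g^2 - 3*g - 10) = (g - 5)*(g + 3)*(g + 2)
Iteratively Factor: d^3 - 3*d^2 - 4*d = (d + 1)*(d^2 - 4*d) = (d - 4)*(d + 1)*(d)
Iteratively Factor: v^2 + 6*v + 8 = (v + 4)*(v + 2)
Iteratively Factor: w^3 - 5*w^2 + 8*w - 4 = (w - 1)*(w^2 - 4*w + 4) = (w - 2)*(w - 1)*(w - 2)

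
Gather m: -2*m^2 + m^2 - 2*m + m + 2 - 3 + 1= -m^2 - m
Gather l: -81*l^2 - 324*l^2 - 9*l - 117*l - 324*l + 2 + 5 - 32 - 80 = -405*l^2 - 450*l - 105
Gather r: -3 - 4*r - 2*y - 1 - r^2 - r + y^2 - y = -r^2 - 5*r + y^2 - 3*y - 4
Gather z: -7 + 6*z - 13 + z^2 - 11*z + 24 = z^2 - 5*z + 4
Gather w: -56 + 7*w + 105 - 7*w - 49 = 0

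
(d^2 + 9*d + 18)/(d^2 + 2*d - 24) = (d + 3)/(d - 4)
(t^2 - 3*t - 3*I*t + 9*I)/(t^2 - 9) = (t - 3*I)/(t + 3)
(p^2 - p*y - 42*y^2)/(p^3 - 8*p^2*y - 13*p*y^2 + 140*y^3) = (-p - 6*y)/(-p^2 + p*y + 20*y^2)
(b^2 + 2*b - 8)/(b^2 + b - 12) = (b - 2)/(b - 3)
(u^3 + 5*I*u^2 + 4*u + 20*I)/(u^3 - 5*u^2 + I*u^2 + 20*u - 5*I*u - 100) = (u^2 + 4)/(u^2 - u*(5 + 4*I) + 20*I)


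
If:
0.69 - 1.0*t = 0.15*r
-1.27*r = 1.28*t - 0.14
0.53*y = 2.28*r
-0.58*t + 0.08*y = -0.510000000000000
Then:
No Solution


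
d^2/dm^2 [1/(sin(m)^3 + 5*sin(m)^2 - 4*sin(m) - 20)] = (-9*sin(m)^6 - 55*sin(m)^5 - 80*sin(m)^4 - 40*sin(m)^3 - 290*sin(m)^2 + 80*sin(m) + 232)/(sin(m)^3 + 5*sin(m)^2 - 4*sin(m) - 20)^3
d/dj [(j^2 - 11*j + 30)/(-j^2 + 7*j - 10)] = -4/(j^2 - 4*j + 4)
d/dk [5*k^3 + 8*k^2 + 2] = k*(15*k + 16)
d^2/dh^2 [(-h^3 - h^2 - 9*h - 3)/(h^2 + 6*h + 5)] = 4*(-17*h^3 - 42*h^2 + 3*h + 76)/(h^6 + 18*h^5 + 123*h^4 + 396*h^3 + 615*h^2 + 450*h + 125)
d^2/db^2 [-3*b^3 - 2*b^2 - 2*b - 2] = -18*b - 4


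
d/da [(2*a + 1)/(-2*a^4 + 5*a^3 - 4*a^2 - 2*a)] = (12*a^4 - 12*a^3 - 7*a^2 + 8*a + 2)/(a^2*(4*a^6 - 20*a^5 + 41*a^4 - 32*a^3 - 4*a^2 + 16*a + 4))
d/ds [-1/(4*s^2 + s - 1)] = (8*s + 1)/(4*s^2 + s - 1)^2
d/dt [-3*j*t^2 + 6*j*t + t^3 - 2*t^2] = -6*j*t + 6*j + 3*t^2 - 4*t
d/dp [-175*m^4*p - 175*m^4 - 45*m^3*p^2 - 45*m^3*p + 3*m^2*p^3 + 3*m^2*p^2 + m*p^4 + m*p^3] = m*(-175*m^3 - 90*m^2*p - 45*m^2 + 9*m*p^2 + 6*m*p + 4*p^3 + 3*p^2)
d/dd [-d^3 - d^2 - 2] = d*(-3*d - 2)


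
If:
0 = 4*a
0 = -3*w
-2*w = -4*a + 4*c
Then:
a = 0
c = 0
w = 0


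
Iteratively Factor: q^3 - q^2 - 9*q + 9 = (q + 3)*(q^2 - 4*q + 3) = (q - 3)*(q + 3)*(q - 1)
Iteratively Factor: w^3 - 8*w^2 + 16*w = (w - 4)*(w^2 - 4*w) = w*(w - 4)*(w - 4)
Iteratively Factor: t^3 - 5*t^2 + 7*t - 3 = (t - 1)*(t^2 - 4*t + 3) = (t - 3)*(t - 1)*(t - 1)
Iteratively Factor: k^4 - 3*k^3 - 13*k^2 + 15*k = (k)*(k^3 - 3*k^2 - 13*k + 15) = k*(k - 5)*(k^2 + 2*k - 3) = k*(k - 5)*(k - 1)*(k + 3)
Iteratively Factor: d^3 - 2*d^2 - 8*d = (d - 4)*(d^2 + 2*d) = (d - 4)*(d + 2)*(d)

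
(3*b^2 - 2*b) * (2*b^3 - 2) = 6*b^5 - 4*b^4 - 6*b^2 + 4*b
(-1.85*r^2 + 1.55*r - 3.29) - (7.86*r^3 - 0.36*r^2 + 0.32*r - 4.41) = -7.86*r^3 - 1.49*r^2 + 1.23*r + 1.12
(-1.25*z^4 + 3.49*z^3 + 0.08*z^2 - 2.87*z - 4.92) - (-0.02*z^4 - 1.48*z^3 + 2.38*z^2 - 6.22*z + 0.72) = -1.23*z^4 + 4.97*z^3 - 2.3*z^2 + 3.35*z - 5.64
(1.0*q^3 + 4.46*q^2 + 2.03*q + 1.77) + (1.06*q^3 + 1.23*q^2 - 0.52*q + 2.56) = 2.06*q^3 + 5.69*q^2 + 1.51*q + 4.33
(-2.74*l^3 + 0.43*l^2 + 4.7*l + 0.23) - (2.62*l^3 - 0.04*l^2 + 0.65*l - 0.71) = -5.36*l^3 + 0.47*l^2 + 4.05*l + 0.94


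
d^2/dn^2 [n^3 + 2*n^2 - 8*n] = 6*n + 4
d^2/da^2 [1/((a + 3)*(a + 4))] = 2*((a + 3)^2 + (a + 3)*(a + 4) + (a + 4)^2)/((a + 3)^3*(a + 4)^3)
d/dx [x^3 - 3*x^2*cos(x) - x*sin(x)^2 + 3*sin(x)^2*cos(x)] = 3*x^2*sin(x) + 3*x^2 - x*sin(2*x) - 6*x*cos(x) - 3*sin(x)/4 + 9*sin(3*x)/4 + cos(2*x)/2 - 1/2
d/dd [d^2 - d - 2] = 2*d - 1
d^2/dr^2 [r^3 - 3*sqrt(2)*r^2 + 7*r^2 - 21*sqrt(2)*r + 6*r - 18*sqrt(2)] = 6*r - 6*sqrt(2) + 14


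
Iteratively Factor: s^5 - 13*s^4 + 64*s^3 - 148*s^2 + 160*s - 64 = (s - 4)*(s^4 - 9*s^3 + 28*s^2 - 36*s + 16) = (s - 4)^2*(s^3 - 5*s^2 + 8*s - 4) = (s - 4)^2*(s - 2)*(s^2 - 3*s + 2) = (s - 4)^2*(s - 2)*(s - 1)*(s - 2)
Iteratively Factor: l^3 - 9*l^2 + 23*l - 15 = (l - 5)*(l^2 - 4*l + 3) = (l - 5)*(l - 3)*(l - 1)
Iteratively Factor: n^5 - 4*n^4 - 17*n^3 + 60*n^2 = (n - 3)*(n^4 - n^3 - 20*n^2) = n*(n - 3)*(n^3 - n^2 - 20*n) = n^2*(n - 3)*(n^2 - n - 20) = n^2*(n - 3)*(n + 4)*(n - 5)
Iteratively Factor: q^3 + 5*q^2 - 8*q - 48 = (q + 4)*(q^2 + q - 12) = (q - 3)*(q + 4)*(q + 4)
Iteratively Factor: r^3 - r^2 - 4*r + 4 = (r - 1)*(r^2 - 4) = (r - 1)*(r + 2)*(r - 2)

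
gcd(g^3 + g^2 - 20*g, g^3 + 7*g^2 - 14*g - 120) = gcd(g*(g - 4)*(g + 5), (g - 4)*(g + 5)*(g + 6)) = g^2 + g - 20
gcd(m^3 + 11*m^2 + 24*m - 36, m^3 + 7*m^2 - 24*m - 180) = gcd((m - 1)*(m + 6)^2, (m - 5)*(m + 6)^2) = m^2 + 12*m + 36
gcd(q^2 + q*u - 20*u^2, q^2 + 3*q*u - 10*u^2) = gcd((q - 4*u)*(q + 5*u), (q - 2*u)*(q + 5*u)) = q + 5*u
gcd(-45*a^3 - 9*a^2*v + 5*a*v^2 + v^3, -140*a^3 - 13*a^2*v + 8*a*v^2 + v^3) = 5*a + v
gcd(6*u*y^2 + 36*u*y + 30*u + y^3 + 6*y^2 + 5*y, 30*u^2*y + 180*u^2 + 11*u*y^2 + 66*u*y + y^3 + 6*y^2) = 6*u + y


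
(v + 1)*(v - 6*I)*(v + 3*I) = v^3 + v^2 - 3*I*v^2 + 18*v - 3*I*v + 18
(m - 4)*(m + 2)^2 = m^3 - 12*m - 16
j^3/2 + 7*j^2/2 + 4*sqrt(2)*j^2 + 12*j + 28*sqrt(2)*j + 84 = (j/2 + sqrt(2))*(j + 7)*(j + 6*sqrt(2))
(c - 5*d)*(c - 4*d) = c^2 - 9*c*d + 20*d^2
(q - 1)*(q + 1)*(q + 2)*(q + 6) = q^4 + 8*q^3 + 11*q^2 - 8*q - 12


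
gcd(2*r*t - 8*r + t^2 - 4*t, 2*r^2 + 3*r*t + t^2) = 2*r + t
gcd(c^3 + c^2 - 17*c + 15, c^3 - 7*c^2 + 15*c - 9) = c^2 - 4*c + 3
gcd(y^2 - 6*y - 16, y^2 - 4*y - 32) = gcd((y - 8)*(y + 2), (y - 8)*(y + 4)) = y - 8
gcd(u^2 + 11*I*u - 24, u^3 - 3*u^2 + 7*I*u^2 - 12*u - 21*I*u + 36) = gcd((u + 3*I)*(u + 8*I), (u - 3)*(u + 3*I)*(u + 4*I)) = u + 3*I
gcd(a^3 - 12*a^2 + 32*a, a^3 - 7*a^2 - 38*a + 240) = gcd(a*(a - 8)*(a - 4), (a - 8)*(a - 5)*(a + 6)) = a - 8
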